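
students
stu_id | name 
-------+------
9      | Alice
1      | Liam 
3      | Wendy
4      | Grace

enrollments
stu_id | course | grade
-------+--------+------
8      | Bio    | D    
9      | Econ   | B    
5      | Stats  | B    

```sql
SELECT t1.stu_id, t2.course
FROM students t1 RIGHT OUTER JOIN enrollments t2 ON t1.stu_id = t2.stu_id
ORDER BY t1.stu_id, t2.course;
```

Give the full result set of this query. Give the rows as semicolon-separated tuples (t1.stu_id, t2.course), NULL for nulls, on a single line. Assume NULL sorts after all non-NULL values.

(9, Econ); (NULL, Bio); (NULL, Stats)

RIGHT JOIN keeps every row from `enrollments`; unmatched rows get NULL for `students`'s columns.
Matching on t1.stu_id = t2.stu_id.
- stu_id=9: 1 matching t2 row(s), so 1 row(s) emitted.
- stu_id=1: no matching t2 row.
- stu_id=3: no matching t2 row.
- stu_id=4: no matching t2 row.
- 2 row(s) from t2 found no t1 partner → padded with NULL.
After projecting and ordering:
t1.stu_id | t2.course
9 | Econ
NULL | Bio
NULL | Stats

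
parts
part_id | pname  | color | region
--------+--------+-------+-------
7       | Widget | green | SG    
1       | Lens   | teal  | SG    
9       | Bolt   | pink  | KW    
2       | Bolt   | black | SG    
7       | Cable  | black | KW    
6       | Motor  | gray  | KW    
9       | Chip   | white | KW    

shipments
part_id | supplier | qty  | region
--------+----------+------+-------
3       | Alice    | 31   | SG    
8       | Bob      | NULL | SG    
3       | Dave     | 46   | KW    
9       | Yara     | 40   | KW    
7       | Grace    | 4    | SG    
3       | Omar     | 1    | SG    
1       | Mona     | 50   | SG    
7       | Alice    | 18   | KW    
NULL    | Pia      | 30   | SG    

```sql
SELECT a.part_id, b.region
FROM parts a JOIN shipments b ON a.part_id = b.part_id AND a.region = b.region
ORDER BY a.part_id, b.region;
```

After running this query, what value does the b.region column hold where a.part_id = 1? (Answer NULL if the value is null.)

SG

INNER JOIN keeps only pairs where the ON condition holds.
Matching on a.part_id = b.part_id AND a.region = b.region. A NULL in a compared column never satisfies the condition.
- part_id=7, region=SG: 1 matching b row(s), so 1 row(s) emitted.
- part_id=1, region=SG: 1 matching b row(s), so 1 row(s) emitted.
- part_id=9, region=KW: 1 matching b row(s), so 1 row(s) emitted.
- part_id=2, region=SG: no matching b row, dropped.
- part_id=7, region=KW: 1 matching b row(s), so 1 row(s) emitted.
- part_id=6, region=KW: no matching b row, dropped.
- part_id=9, region=KW: 1 matching b row(s), so 1 row(s) emitted.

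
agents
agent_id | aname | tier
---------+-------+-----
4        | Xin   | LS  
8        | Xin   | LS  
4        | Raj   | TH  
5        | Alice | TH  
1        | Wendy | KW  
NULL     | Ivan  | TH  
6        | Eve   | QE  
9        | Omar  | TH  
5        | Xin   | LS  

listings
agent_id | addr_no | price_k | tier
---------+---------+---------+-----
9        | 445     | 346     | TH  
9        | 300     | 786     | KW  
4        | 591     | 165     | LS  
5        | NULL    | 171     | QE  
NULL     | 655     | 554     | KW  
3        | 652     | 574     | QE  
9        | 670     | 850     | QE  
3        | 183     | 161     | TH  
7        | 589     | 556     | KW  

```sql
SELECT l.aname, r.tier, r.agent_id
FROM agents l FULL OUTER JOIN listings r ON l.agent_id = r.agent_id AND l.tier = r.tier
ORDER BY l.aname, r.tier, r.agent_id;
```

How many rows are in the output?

16

FULL OUTER JOIN keeps every row from both sides; unmatched rows get NULL for the other side's columns.
Matching on l.agent_id = r.agent_id AND l.tier = r.tier. A NULL in a compared column never satisfies the condition.
- l (agent_id=4, tier=LS) pairs with 1 row(s) of r.
- l (agent_id=8, tier=LS) has no partner → padded with NULL.
- l (agent_id=4, tier=TH) has no partner → padded with NULL.
- l (agent_id=5, tier=TH) has no partner → padded with NULL.
- l (agent_id=1, tier=KW) has no partner → padded with NULL.
- l (agent_id=NULL, tier=TH) has no partner → padded with NULL.
- l (agent_id=6, tier=QE) has no partner → padded with NULL.
- l (agent_id=9, tier=TH) pairs with 1 row(s) of r.
- l (agent_id=5, tier=LS) has no partner → padded with NULL.
- plus 7 unmatched r row(s), each kept with NULL l columns.
Total: 2 matched + 14 padded = 16 rows.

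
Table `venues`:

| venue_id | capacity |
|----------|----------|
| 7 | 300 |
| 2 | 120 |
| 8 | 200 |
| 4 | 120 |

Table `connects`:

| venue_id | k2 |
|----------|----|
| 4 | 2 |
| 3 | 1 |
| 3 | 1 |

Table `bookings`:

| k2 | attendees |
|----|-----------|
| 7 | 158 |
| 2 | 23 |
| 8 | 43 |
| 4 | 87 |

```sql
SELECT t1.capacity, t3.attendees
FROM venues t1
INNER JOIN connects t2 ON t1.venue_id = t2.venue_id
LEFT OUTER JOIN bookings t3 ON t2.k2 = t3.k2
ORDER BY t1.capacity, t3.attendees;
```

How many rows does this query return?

Step 1 — t1 INNER JOIN t2 on venue_id → 1 row(s).
Then LEFT JOIN `bookings t3` on k2: each of those 1 rows is kept; rows whose t2.k2 has no match in t3 get NULL for t3's columns.
Result: 1 row(s).

1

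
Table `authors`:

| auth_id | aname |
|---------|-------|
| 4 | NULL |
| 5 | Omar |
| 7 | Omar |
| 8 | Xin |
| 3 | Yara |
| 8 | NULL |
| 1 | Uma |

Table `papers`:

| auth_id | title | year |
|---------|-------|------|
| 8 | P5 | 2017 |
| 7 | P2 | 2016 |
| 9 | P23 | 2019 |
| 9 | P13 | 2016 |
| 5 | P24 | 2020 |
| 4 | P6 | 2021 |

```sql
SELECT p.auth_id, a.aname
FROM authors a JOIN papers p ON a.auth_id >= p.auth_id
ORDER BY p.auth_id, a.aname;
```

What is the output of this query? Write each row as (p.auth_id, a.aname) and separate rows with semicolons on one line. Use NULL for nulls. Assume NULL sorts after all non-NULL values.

INNER JOIN keeps only pairs where the ON condition holds.
Matching on a.auth_id >= p.auth_id.
- a[0] auth_id=4 → 1 match(es) in p → 1 row(s).
- a[1] auth_id=5 → 2 match(es) in p → 2 row(s).
- a[2] auth_id=7 → 3 match(es) in p → 3 row(s).
- a[3] auth_id=8 → 4 match(es) in p → 4 row(s).
- a[4] auth_id=3 → no match; dropped.
- a[5] auth_id=8 → 4 match(es) in p → 4 row(s).
- a[6] auth_id=1 → no match; dropped.

(4, Omar); (4, Omar); (4, Xin); (4, NULL); (4, NULL); (5, Omar); (5, Omar); (5, Xin); (5, NULL); (7, Omar); (7, Xin); (7, NULL); (8, Xin); (8, NULL)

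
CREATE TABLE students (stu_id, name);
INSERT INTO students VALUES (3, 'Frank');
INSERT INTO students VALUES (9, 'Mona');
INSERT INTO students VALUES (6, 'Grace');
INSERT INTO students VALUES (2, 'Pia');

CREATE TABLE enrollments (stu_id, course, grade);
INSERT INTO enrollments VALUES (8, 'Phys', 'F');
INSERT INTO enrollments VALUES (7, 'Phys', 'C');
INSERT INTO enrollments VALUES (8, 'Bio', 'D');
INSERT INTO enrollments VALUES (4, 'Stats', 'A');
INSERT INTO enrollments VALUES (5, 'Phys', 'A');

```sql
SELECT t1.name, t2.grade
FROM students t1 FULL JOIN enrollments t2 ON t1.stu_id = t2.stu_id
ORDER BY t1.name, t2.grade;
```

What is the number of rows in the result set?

FULL OUTER JOIN keeps every row from both sides; unmatched rows get NULL for the other side's columns.
Matching on t1.stu_id = t2.stu_id.
- stu_id=3: no t2 row matches, row kept with t2 columns NULL.
- stu_id=9: no t2 row matches, row kept with t2 columns NULL.
- stu_id=6: no t2 row matches, row kept with t2 columns NULL.
- stu_id=2: no t2 row matches, row kept with t2 columns NULL.
- 5 row(s) from t2 found no t1 partner → padded with NULL.
Total: 0 matched + 9 padded = 9 rows.

9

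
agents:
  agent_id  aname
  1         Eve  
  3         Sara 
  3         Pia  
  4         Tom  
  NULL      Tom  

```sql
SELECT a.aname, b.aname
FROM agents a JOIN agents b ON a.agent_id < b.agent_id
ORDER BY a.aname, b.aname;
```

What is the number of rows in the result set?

INNER JOIN keeps only pairs where the ON condition holds.
Matching on a.agent_id < b.agent_id. A NULL in a compared column never satisfies the condition.
- a[0] agent_id=1 → 3 match(es) in b → 3 row(s).
- a[1] agent_id=3 → 1 match(es) in b → 1 row(s).
- a[2] agent_id=3 → 1 match(es) in b → 1 row(s).
- a[3] agent_id=4 → no match; dropped.
- a[4] agent_id=NULL → no match; dropped.
Total: 5 rows.

5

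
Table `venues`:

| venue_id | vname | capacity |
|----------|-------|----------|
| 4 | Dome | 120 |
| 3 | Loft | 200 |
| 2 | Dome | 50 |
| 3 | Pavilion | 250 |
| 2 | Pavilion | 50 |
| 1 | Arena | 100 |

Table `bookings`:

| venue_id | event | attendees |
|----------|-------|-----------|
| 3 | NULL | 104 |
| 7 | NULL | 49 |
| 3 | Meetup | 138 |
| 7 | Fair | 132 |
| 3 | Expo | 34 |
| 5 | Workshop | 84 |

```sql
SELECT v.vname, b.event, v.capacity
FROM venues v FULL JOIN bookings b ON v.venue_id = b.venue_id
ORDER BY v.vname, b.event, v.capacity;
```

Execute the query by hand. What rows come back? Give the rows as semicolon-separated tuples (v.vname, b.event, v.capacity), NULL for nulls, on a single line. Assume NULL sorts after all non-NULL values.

(Arena, NULL, 100); (Dome, NULL, 50); (Dome, NULL, 120); (Loft, Expo, 200); (Loft, Meetup, 200); (Loft, NULL, 200); (Pavilion, Expo, 250); (Pavilion, Meetup, 250); (Pavilion, NULL, 50); (Pavilion, NULL, 250); (NULL, Fair, NULL); (NULL, Workshop, NULL); (NULL, NULL, NULL)

FULL OUTER JOIN keeps every row from both sides; unmatched rows get NULL for the other side's columns.
Matching on v.venue_id = b.venue_id.
Matched pairs: 6; unmatched v rows kept: 4; unmatched b rows kept: 3.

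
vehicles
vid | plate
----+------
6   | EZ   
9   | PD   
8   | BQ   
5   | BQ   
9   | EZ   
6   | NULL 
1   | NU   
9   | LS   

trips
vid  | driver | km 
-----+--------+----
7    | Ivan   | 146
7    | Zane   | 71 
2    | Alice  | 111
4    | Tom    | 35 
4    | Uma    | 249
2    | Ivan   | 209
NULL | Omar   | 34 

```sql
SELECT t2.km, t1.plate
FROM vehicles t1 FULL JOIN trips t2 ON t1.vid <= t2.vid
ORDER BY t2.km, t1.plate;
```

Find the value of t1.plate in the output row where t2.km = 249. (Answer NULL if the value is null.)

NU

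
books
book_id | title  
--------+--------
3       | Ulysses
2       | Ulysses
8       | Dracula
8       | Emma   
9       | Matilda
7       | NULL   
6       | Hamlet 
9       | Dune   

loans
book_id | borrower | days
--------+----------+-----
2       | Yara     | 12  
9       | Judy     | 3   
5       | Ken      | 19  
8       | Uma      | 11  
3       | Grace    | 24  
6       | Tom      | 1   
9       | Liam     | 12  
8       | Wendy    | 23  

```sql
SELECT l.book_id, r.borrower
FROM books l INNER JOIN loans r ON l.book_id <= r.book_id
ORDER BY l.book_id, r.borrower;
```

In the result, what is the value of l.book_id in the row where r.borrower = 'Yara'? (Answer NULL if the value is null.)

INNER JOIN keeps only pairs where the ON condition holds.
Matching on l.book_id <= r.book_id.
- book_id=3: 7 matching r row(s), so 7 row(s) emitted.
- book_id=2: 8 matching r row(s), so 8 row(s) emitted.
- book_id=8: 4 matching r row(s), so 4 row(s) emitted.
- book_id=8: 4 matching r row(s), so 4 row(s) emitted.
- book_id=9: 2 matching r row(s), so 2 row(s) emitted.
- book_id=7: 4 matching r row(s), so 4 row(s) emitted.
- book_id=6: 5 matching r row(s), so 5 row(s) emitted.
- book_id=9: 2 matching r row(s), so 2 row(s) emitted.

2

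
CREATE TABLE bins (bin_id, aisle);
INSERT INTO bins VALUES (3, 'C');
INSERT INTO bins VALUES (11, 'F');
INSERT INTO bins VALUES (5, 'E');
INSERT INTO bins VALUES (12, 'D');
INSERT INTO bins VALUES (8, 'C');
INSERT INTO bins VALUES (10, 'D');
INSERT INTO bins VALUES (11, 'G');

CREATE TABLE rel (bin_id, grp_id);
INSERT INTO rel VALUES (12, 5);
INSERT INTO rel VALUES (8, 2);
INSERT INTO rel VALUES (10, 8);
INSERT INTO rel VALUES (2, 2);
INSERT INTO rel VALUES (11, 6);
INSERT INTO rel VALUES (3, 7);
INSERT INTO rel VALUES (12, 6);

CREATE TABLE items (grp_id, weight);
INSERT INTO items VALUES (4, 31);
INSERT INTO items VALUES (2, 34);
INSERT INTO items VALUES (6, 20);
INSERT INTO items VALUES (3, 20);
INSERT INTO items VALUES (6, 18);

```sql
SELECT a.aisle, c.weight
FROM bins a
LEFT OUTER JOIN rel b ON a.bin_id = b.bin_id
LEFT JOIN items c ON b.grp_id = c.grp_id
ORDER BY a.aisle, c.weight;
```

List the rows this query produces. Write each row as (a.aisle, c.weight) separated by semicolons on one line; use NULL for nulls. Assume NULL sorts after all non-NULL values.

Evaluate left to right. First `bins a LEFT JOIN rel b` on bin_id: 8 row(s).
Then LEFT JOIN `items c` on grp_id: each of those 8 rows is kept; rows whose b.grp_id has no match in c get NULL for c's columns.

(C, 34); (C, NULL); (D, 18); (D, 20); (D, NULL); (D, NULL); (E, NULL); (F, 18); (F, 20); (G, 18); (G, 20)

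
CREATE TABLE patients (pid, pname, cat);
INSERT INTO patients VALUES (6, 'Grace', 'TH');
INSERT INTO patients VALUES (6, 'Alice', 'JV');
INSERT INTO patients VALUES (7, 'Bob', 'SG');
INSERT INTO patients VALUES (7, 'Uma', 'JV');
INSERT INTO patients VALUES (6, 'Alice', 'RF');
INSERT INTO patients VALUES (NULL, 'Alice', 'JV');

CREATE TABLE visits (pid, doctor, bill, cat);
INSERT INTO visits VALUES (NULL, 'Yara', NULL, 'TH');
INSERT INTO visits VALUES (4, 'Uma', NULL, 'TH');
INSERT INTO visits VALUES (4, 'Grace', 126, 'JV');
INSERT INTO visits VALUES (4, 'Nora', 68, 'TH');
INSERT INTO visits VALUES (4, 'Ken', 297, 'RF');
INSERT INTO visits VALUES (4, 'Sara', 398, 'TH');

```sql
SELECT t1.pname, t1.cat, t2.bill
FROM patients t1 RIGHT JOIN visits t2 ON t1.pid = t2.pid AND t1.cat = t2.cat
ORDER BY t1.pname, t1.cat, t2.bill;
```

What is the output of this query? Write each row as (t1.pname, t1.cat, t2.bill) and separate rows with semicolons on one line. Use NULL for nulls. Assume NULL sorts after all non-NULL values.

(NULL, NULL, 68); (NULL, NULL, 126); (NULL, NULL, 297); (NULL, NULL, 398); (NULL, NULL, NULL); (NULL, NULL, NULL)

RIGHT JOIN keeps every row from `visits`; unmatched rows get NULL for `patients`'s columns.
Matching on t1.pid = t2.pid AND t1.cat = t2.cat. A NULL in a compared column never satisfies the condition.
- t1 row (pid=6, cat=TH): no match.
- t1 row (pid=6, cat=JV): no match.
- t1 row (pid=7, cat=SG): no match.
- t1 row (pid=7, cat=JV): no match.
- t1 row (pid=6, cat=RF): no match.
- t1 row (pid=NULL, cat=JV): no match.
- 6 t2 row(s) had no t1 match → kept, t1 columns NULL.
After projecting and ordering:
t1.pname | t1.cat | t2.bill
NULL | NULL | 68
NULL | NULL | 126
NULL | NULL | 297
NULL | NULL | 398
NULL | NULL | NULL
NULL | NULL | NULL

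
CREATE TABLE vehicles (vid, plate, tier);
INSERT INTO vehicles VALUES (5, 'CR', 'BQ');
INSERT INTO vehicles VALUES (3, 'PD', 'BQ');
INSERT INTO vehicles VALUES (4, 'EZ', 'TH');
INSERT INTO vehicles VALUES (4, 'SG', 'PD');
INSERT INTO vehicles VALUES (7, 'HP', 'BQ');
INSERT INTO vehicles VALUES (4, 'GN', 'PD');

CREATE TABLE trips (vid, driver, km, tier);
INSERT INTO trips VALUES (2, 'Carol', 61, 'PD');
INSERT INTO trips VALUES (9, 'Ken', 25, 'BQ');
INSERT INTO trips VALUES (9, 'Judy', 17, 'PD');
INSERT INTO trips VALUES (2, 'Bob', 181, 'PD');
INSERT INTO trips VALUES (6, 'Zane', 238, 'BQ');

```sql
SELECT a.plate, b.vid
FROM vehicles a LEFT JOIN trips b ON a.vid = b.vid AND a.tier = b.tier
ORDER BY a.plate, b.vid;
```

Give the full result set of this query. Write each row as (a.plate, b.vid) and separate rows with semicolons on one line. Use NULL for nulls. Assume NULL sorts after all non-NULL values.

LEFT JOIN keeps every row from `vehicles`; unmatched rows get NULL for `trips`'s columns.
Matching on a.vid = b.vid AND a.tier = b.tier.
- vid=5, tier=BQ: no b row matches, row kept with b columns NULL.
- vid=3, tier=BQ: no b row matches, row kept with b columns NULL.
- vid=4, tier=TH: no b row matches, row kept with b columns NULL.
- vid=4, tier=PD: no b row matches, row kept with b columns NULL.
- vid=7, tier=BQ: no b row matches, row kept with b columns NULL.
- vid=4, tier=PD: no b row matches, row kept with b columns NULL.
After projecting and ordering:
a.plate | b.vid
CR | NULL
EZ | NULL
GN | NULL
HP | NULL
PD | NULL
SG | NULL

(CR, NULL); (EZ, NULL); (GN, NULL); (HP, NULL); (PD, NULL); (SG, NULL)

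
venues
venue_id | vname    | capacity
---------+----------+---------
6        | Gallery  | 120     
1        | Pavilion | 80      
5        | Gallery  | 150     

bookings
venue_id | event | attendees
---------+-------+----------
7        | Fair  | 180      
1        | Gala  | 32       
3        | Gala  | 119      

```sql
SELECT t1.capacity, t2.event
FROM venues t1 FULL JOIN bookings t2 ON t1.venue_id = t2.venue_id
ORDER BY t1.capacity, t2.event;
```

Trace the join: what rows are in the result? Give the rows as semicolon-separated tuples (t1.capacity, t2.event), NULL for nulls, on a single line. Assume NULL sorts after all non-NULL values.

FULL OUTER JOIN keeps every row from both sides; unmatched rows get NULL for the other side's columns.
Matching on t1.venue_id = t2.venue_id.
- venue_id=6: no t2 row matches, row kept with t2 columns NULL.
- venue_id=1: 1 matching t2 row(s), so 1 row(s) emitted.
- venue_id=5: no t2 row matches, row kept with t2 columns NULL.
- 2 row(s) from t2 found no t1 partner → padded with NULL.
After projecting and ordering:
t1.capacity | t2.event
80 | Gala
120 | NULL
150 | NULL
NULL | Fair
NULL | Gala

(80, Gala); (120, NULL); (150, NULL); (NULL, Fair); (NULL, Gala)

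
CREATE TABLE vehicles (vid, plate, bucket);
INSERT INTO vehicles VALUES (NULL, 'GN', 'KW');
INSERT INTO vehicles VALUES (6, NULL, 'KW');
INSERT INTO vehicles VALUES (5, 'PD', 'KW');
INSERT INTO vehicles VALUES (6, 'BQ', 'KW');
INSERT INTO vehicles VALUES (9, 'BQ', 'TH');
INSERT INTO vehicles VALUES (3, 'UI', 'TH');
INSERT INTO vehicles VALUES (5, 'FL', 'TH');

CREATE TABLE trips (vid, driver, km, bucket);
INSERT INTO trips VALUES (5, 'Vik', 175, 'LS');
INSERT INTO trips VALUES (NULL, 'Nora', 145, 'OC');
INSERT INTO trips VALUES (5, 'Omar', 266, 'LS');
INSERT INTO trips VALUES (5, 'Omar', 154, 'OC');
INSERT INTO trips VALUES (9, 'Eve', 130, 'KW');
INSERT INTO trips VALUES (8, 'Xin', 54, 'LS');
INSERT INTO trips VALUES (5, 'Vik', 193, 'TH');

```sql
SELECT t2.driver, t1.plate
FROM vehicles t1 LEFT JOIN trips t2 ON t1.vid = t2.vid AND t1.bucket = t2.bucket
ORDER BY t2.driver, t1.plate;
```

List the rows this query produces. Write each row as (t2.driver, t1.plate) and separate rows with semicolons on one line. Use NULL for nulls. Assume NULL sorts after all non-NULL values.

LEFT JOIN keeps every row from `vehicles`; unmatched rows get NULL for `trips`'s columns.
Matching on t1.vid = t2.vid AND t1.bucket = t2.bucket. A NULL in a compared column never satisfies the condition.
Matched pairs: 1; unmatched t1 rows kept: 6.

(Vik, FL); (NULL, BQ); (NULL, BQ); (NULL, GN); (NULL, PD); (NULL, UI); (NULL, NULL)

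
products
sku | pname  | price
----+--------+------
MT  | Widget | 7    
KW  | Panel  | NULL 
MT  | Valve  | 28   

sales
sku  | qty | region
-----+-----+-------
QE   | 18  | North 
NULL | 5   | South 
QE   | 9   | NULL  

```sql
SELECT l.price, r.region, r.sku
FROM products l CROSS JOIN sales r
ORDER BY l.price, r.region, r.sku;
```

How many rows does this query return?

9

CROSS JOIN pairs every row of `products` with every row of `sales`: 3 × 3 = 9 rows.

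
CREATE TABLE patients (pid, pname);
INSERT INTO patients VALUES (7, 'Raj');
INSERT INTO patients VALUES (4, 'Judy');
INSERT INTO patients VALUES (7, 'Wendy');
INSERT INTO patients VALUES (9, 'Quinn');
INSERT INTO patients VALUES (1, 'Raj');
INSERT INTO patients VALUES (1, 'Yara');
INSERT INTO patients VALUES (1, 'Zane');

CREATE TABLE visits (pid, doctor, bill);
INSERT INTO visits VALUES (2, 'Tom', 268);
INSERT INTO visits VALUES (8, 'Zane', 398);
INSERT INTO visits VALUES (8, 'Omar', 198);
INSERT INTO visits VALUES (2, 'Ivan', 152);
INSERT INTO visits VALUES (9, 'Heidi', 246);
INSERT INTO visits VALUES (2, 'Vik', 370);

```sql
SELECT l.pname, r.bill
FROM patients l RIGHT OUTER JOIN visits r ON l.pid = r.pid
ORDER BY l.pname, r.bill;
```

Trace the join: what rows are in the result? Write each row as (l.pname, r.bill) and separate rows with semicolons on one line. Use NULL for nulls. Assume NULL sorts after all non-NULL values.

(Quinn, 246); (NULL, 152); (NULL, 198); (NULL, 268); (NULL, 370); (NULL, 398)

RIGHT JOIN keeps every row from `visits`; unmatched rows get NULL for `patients`'s columns.
Matching on l.pid = r.pid.
- pid=7: no matching r row.
- pid=4: no matching r row.
- pid=7: no matching r row.
- pid=9: 1 matching r row(s), so 1 row(s) emitted.
- pid=1: no matching r row.
- pid=1: no matching r row.
- pid=1: no matching r row.
- plus 5 unmatched r row(s), each kept with NULL l columns.
After projecting and ordering:
l.pname | r.bill
Quinn | 246
NULL | 152
NULL | 198
NULL | 268
NULL | 370
NULL | 398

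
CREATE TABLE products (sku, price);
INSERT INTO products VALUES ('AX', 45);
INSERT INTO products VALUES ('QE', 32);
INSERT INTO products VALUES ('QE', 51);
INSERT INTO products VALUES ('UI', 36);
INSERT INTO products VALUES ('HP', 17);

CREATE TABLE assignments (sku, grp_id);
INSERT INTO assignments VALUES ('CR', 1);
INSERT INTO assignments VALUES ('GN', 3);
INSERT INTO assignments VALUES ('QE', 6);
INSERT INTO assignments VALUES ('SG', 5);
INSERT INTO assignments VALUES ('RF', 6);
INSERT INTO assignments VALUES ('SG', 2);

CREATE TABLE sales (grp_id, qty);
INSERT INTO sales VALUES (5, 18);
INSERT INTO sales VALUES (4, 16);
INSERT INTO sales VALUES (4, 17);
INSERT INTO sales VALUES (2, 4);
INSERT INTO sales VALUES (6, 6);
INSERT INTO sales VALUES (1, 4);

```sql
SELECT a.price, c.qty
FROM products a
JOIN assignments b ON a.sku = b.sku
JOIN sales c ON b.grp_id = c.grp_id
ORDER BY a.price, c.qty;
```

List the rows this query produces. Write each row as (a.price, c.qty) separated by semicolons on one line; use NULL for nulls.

Evaluate left to right. First `products a INNER JOIN assignments b` on sku: 2 row(s).
Then INNER JOIN `sales c` on grp_id: keep only rows whose b.grp_id appears in c.

(32, 6); (51, 6)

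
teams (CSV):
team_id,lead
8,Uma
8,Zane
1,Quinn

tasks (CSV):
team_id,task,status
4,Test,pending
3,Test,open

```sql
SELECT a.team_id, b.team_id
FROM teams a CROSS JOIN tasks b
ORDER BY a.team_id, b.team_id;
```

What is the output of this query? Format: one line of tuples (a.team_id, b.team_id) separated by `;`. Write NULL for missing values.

(1, 3); (1, 4); (8, 3); (8, 3); (8, 4); (8, 4)

CROSS JOIN pairs every row of `teams` with every row of `tasks`: 3 × 2 = 6 rows.
After projecting and ordering:
a.team_id | b.team_id
1 | 3
1 | 4
8 | 3
8 | 3
8 | 4
8 | 4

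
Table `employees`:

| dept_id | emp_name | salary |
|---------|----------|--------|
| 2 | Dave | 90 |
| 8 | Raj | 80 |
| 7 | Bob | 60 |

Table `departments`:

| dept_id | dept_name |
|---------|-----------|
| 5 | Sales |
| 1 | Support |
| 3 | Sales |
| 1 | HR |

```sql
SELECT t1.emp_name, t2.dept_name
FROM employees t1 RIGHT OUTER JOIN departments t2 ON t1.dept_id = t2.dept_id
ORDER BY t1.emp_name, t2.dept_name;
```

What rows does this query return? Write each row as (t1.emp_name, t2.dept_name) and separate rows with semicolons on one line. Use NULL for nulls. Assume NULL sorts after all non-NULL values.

(NULL, HR); (NULL, Sales); (NULL, Sales); (NULL, Support)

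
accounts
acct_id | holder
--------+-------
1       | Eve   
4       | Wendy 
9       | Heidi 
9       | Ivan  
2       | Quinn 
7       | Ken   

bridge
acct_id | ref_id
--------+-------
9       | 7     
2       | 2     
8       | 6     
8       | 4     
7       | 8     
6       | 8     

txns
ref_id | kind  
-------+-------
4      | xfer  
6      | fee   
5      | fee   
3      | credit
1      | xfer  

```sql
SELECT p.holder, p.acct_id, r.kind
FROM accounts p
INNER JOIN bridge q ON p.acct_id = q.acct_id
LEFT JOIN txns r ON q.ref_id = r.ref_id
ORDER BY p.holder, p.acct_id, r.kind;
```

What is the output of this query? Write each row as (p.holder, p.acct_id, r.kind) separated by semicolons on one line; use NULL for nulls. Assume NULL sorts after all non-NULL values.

(Heidi, 9, NULL); (Ivan, 9, NULL); (Ken, 7, NULL); (Quinn, 2, NULL)

Evaluate left to right. First `accounts p INNER JOIN bridge q` on acct_id: 4 row(s).
Then LEFT JOIN `txns r` on ref_id: each of those 4 rows is kept; rows whose q.ref_id has no match in r get NULL for r's columns.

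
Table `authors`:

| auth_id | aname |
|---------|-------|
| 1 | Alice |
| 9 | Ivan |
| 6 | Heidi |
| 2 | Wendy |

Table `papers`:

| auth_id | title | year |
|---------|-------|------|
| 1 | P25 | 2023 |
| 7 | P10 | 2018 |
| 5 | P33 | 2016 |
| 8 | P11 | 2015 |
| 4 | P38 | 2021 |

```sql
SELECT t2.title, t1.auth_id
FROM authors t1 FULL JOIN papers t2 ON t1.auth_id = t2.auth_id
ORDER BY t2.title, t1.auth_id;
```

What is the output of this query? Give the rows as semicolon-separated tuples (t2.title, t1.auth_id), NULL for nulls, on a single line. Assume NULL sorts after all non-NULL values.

(P10, NULL); (P11, NULL); (P25, 1); (P33, NULL); (P38, NULL); (NULL, 2); (NULL, 6); (NULL, 9)

FULL OUTER JOIN keeps every row from both sides; unmatched rows get NULL for the other side's columns.
Matching on t1.auth_id = t2.auth_id.
- t1 row (auth_id=1): matches 1 t2 row(s) → 1 output row(s).
- t1 row (auth_id=9): no match → kept, t2 columns NULL.
- t1 row (auth_id=6): no match → kept, t2 columns NULL.
- t1 row (auth_id=2): no match → kept, t2 columns NULL.
- 4 t2 row(s) had no t1 match → kept, t1 columns NULL.
After projecting and ordering:
t2.title | t1.auth_id
P10 | NULL
P11 | NULL
P25 | 1
P33 | NULL
P38 | NULL
NULL | 2
NULL | 6
NULL | 9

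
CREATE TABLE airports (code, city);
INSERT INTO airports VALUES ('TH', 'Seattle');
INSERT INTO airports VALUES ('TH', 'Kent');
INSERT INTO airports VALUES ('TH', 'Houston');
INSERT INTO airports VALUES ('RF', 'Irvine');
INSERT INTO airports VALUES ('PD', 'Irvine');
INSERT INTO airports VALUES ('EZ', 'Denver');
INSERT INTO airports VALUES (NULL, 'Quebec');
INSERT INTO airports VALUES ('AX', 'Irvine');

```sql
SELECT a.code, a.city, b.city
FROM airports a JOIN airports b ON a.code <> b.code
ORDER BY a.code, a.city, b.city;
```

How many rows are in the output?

INNER JOIN keeps only pairs where the ON condition holds.
Matching on a.code <> b.code. A NULL in a compared column never satisfies the condition.
Matched pairs: 36.
Total: 36 rows.

36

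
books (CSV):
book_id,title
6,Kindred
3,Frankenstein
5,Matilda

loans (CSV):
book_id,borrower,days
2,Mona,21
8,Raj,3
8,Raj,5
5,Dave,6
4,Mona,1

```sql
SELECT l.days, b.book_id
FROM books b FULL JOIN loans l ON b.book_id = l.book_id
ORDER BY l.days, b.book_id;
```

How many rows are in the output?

FULL OUTER JOIN keeps every row from both sides; unmatched rows get NULL for the other side's columns.
Matching on b.book_id = l.book_id.
- book_id=6: no l row matches, row kept with l columns NULL.
- book_id=3: no l row matches, row kept with l columns NULL.
- book_id=5: 1 matching l row(s), so 1 row(s) emitted.
- plus 4 unmatched l row(s), each kept with NULL b columns.
Total: 1 matched + 6 padded = 7 rows.

7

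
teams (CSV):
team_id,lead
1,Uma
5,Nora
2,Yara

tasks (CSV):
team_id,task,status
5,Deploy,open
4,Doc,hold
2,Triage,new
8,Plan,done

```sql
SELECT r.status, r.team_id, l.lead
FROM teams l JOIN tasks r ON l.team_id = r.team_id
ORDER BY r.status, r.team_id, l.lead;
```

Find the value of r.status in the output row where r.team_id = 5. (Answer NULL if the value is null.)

open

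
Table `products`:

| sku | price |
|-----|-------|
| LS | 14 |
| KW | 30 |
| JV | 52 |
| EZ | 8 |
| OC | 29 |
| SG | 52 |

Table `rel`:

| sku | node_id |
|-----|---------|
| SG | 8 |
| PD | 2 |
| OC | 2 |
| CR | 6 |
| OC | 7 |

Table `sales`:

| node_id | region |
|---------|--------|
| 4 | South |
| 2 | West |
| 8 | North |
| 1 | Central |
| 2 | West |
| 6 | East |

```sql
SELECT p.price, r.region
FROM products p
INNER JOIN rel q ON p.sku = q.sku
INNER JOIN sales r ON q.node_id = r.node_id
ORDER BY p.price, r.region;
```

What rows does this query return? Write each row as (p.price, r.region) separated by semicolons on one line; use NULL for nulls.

Joins associate left-to-right: products INNER JOIN rel on sku gives 3 intermediate row(s).
Then INNER JOIN `sales r` on node_id: keep only rows whose q.node_id appears in r.

(29, West); (29, West); (52, North)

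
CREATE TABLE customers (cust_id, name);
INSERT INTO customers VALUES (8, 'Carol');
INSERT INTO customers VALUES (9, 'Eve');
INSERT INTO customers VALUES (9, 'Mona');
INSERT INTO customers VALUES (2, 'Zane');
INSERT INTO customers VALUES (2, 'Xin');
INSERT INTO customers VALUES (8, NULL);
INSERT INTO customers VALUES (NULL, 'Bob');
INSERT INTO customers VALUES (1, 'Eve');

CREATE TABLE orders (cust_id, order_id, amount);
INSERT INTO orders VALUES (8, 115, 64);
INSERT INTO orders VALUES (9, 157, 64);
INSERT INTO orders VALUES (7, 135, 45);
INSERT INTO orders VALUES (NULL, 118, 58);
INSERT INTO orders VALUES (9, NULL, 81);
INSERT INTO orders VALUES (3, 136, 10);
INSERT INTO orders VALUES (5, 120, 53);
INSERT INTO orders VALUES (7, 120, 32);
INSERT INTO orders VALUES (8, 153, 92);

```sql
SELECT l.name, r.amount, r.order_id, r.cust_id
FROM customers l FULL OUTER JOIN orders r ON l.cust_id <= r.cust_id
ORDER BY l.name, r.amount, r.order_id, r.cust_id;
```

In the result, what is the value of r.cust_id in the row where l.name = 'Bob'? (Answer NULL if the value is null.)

NULL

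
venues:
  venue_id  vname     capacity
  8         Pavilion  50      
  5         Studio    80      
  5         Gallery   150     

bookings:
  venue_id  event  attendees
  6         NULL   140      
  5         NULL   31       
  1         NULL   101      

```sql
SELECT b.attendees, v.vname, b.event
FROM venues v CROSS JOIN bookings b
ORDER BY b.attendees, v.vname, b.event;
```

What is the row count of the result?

CROSS JOIN pairs every row of `venues` with every row of `bookings`: 3 × 3 = 9 rows.

9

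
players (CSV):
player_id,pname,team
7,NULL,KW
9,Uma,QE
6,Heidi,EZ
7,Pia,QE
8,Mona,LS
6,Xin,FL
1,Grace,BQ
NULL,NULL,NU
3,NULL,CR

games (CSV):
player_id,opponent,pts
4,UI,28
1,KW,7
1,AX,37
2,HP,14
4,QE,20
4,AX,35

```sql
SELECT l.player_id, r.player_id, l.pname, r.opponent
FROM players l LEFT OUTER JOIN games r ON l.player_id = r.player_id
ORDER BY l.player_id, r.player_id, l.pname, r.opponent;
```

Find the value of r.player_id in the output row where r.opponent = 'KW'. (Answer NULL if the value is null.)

LEFT JOIN keeps every row from `players`; unmatched rows get NULL for `games`'s columns.
Matching on l.player_id = r.player_id. A NULL in a compared column never satisfies the condition.
Matched pairs: 2; unmatched l rows kept: 8.

1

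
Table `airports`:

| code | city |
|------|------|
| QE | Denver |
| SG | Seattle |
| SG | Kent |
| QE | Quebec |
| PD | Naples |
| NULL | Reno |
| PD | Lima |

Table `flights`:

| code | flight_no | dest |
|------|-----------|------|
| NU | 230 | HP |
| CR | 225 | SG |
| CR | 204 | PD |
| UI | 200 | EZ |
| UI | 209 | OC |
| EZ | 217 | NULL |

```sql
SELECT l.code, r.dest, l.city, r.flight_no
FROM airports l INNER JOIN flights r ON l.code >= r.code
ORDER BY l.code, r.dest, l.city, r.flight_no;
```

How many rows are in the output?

24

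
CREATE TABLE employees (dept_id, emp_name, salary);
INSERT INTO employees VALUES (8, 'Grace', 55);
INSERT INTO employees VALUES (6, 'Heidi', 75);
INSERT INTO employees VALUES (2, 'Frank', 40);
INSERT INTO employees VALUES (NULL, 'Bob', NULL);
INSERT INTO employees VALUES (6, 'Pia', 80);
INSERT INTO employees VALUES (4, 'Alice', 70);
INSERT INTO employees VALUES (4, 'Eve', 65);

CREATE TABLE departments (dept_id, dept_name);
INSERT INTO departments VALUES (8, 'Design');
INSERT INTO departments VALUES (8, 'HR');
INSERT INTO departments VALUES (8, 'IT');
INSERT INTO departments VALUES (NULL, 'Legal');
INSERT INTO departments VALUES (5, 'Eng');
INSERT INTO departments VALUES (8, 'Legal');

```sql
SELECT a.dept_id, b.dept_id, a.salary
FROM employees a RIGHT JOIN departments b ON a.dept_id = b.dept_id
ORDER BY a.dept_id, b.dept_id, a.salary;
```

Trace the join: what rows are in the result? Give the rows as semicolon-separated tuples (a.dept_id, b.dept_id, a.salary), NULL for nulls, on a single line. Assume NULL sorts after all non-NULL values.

(8, 8, 55); (8, 8, 55); (8, 8, 55); (8, 8, 55); (NULL, 5, NULL); (NULL, NULL, NULL)

RIGHT JOIN keeps every row from `departments`; unmatched rows get NULL for `employees`'s columns.
Matching on a.dept_id = b.dept_id. A NULL in a compared column never satisfies the condition.
Matched pairs: 4; unmatched b rows kept: 2.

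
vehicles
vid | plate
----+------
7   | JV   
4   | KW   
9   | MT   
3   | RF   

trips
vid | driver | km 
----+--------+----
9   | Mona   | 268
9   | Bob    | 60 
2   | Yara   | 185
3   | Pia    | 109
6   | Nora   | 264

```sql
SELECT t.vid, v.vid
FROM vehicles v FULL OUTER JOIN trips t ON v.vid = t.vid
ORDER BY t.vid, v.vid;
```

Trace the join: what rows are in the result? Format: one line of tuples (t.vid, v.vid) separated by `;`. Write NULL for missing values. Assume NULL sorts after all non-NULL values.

(2, NULL); (3, 3); (6, NULL); (9, 9); (9, 9); (NULL, 4); (NULL, 7)

FULL OUTER JOIN keeps every row from both sides; unmatched rows get NULL for the other side's columns.
Matching on v.vid = t.vid.
- v row (vid=7): no match → kept, t columns NULL.
- v row (vid=4): no match → kept, t columns NULL.
- v row (vid=9): matches 2 t row(s) → 2 output row(s).
- v row (vid=3): matches 1 t row(s) → 1 output row(s).
- 2 row(s) from t found no v partner → padded with NULL.
After projecting and ordering:
t.vid | v.vid
2 | NULL
3 | 3
6 | NULL
9 | 9
9 | 9
NULL | 4
NULL | 7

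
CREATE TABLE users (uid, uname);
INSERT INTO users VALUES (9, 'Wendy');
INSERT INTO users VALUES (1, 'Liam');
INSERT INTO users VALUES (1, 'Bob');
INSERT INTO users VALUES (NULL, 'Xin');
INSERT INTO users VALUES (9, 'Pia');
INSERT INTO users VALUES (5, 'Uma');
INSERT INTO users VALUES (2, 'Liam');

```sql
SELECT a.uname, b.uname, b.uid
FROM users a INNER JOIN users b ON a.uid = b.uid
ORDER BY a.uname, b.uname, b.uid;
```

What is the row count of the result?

10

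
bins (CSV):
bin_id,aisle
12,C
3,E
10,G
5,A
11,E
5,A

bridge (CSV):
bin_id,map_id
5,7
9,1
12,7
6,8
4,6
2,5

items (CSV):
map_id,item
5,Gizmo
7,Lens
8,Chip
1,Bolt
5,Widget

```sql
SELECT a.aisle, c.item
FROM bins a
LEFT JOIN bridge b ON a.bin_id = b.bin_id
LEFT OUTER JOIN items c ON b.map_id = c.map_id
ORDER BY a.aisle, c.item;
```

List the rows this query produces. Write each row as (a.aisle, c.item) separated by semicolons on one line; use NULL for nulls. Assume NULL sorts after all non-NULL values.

Joins associate left-to-right: bins LEFT JOIN bridge on bin_id gives 6 intermediate row(s).
Then LEFT JOIN `items c` on map_id: each of those 6 rows is kept; rows whose b.map_id has no match in c get NULL for c's columns.

(A, Lens); (A, Lens); (C, Lens); (E, NULL); (E, NULL); (G, NULL)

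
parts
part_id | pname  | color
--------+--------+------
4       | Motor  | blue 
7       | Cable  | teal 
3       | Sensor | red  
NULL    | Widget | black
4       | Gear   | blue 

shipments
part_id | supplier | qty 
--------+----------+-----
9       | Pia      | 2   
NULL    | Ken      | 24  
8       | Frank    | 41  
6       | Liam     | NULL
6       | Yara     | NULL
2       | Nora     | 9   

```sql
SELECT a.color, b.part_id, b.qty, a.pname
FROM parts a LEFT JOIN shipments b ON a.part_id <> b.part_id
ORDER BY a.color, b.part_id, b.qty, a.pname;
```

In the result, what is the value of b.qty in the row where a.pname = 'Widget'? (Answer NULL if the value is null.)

NULL

LEFT JOIN keeps every row from `parts`; unmatched rows get NULL for `shipments`'s columns.
Matching on a.part_id <> b.part_id. A NULL in a compared column never satisfies the condition.
Matched pairs: 20; unmatched a rows kept: 1.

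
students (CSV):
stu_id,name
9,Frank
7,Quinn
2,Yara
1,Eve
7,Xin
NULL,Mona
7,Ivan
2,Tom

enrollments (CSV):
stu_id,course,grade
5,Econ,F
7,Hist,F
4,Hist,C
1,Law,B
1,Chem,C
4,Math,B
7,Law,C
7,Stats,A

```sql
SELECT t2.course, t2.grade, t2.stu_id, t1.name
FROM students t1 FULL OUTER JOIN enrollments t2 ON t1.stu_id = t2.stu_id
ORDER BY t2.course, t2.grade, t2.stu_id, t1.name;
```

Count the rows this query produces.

FULL OUTER JOIN keeps every row from both sides; unmatched rows get NULL for the other side's columns.
Matching on t1.stu_id = t2.stu_id. A NULL in a compared column never satisfies the condition.
- stu_id=9: no t2 row matches, row kept with t2 columns NULL.
- stu_id=7: 3 matching t2 row(s), so 3 row(s) emitted.
- stu_id=2: no t2 row matches, row kept with t2 columns NULL.
- stu_id=1: 2 matching t2 row(s), so 2 row(s) emitted.
- stu_id=7: 3 matching t2 row(s), so 3 row(s) emitted.
- stu_id=NULL: no t2 row matches, row kept with t2 columns NULL.
- stu_id=7: 3 matching t2 row(s), so 3 row(s) emitted.
- stu_id=2: no t2 row matches, row kept with t2 columns NULL.
- 3 row(s) from t2 found no t1 partner → padded with NULL.
Total: 11 matched + 7 padded = 18 rows.

18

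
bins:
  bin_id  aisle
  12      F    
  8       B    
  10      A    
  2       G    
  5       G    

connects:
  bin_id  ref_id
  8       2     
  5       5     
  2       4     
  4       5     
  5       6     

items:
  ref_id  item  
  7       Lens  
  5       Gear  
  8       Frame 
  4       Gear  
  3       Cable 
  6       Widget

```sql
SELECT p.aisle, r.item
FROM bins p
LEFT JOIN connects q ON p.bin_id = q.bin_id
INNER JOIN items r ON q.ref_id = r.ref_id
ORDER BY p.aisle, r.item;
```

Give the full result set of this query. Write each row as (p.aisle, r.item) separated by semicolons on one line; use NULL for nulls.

Joins associate left-to-right: bins LEFT JOIN connects on bin_id gives 6 intermediate row(s).
Then INNER JOIN `items r` on ref_id: keep only rows whose q.ref_id appears in r.

(G, Gear); (G, Gear); (G, Widget)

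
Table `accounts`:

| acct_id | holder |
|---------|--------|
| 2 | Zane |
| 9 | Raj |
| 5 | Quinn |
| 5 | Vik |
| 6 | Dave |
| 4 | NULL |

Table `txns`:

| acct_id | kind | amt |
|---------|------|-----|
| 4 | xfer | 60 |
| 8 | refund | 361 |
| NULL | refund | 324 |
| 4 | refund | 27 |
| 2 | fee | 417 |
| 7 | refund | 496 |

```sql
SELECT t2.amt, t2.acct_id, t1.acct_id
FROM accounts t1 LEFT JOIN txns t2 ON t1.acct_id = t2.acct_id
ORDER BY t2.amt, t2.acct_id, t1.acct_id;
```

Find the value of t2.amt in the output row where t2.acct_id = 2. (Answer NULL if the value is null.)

417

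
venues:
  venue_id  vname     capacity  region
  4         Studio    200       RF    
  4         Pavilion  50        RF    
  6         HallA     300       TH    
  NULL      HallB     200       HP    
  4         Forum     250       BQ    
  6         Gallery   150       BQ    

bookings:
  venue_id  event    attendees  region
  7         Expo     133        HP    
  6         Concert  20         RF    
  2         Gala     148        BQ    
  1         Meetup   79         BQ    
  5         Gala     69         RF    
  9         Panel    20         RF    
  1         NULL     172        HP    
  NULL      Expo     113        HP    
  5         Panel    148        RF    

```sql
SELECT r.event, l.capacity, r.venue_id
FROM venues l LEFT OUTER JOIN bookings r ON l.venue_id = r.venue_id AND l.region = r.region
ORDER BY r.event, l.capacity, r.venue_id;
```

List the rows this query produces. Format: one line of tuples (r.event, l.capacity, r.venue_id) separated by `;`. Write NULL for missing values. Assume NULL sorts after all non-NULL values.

LEFT JOIN keeps every row from `venues`; unmatched rows get NULL for `bookings`'s columns.
Matching on l.venue_id = r.venue_id AND l.region = r.region. A NULL in a compared column never satisfies the condition.
Matched pairs: 0; unmatched l rows kept: 6.

(NULL, 50, NULL); (NULL, 150, NULL); (NULL, 200, NULL); (NULL, 200, NULL); (NULL, 250, NULL); (NULL, 300, NULL)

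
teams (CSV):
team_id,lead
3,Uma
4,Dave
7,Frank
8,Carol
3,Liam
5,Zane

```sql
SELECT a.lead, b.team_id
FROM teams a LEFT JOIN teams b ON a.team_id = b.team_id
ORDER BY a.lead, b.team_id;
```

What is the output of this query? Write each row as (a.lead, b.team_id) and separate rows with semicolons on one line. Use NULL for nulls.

(Carol, 8); (Dave, 4); (Frank, 7); (Liam, 3); (Liam, 3); (Uma, 3); (Uma, 3); (Zane, 5)

LEFT JOIN keeps every row from `teams a`; unmatched rows get NULL for `teams b`'s columns.
Matching on a.team_id = b.team_id.
- a[0] team_id=3 → 2 match(es) in b → 2 row(s).
- a[1] team_id=4 → 1 match(es) in b → 1 row(s).
- a[2] team_id=7 → 1 match(es) in b → 1 row(s).
- a[3] team_id=8 → 1 match(es) in b → 1 row(s).
- a[4] team_id=3 → 2 match(es) in b → 2 row(s).
- a[5] team_id=5 → 1 match(es) in b → 1 row(s).
After projecting and ordering:
a.lead | b.team_id
Carol | 8
Dave | 4
Frank | 7
Liam | 3
Liam | 3
Uma | 3
Uma | 3
Zane | 5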